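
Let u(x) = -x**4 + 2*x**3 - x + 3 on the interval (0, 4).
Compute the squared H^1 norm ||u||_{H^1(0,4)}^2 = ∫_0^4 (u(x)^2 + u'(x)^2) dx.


||u||_{H^1}^2 = 5710952/315

The H^1 norm (squared) on an interval (0, L) is
  ||u||_{H^1}^2 = ∫_0^L u(x)^2 dx + ∫_0^L u'(x)^2 dx.
Compute u'(x) = -4*x**3 + 6*x**2 - 1.
Then u(x)^2 = x**8 - 4*x**7 + 4*x**6 + 2*x**5 - 10*x**4 + 12*x**3 + x**2 - 6*x + 9 and u'(x)^2 = 16*x**6 - 48*x**5 + 36*x**4 + 8*x**3 - 12*x**2 + 1.
Integrate each monomial from 0 to 4 using ∫_0^4 c·x^n dx = c·4^(n+1)/(n+1):
  ∫_0^4 u(x)^2 dx = ∫_0^4 (x^8 - 4*x^7 + 4*x^6 + 2*x^5 - 10*x^4 + 12*x^3 + x^2 - 6*x + 9) dx. Term by term:
    ∫_0^4 x^8 dx = 262144/9;  ∫_0^4 -4*x^7 dx = -32768;  ∫_0^4 4*x^6 dx = 65536/7;
    ∫_0^4 2*x^5 dx = 4096/3;  ∫_0^4 -10*x^4 dx = -2048;  ∫_0^4 12*x^3 dx = 768;
    ∫_0^4 x^2 dx = 64/3;  ∫_0^4 -6*x dx = -48;  ∫_0^4 9 dx = 36.
  Sum: 262144/9 − 32768 + 65536/7 + 4096/3 − 2048 + 768 + 64/3 − 48 + 36 = 366412/63.
  ∫_0^4 u'(x)^2 dx = ∫_0^4 (16*x^6 - 48*x^5 + 36*x^4 + 8*x^3 - 12*x^2 + 1) dx. Term by term:
    ∫_0^4 16*x^6 dx = 262144/7;  ∫_0^4 -48*x^5 dx = -32768;  ∫_0^4 36*x^4 dx = 36864/5;
    ∫_0^4 8*x^3 dx = 512;  ∫_0^4 -12*x^2 dx = -256;  ∫_0^4 1 dx = 4.
  Sum: 262144/7 − 32768 + 36864/5 + 512 − 256 + 4 = 430988/35.
Adding: ||u||_{H^1}^2 = 366412/63 + 430988/35 = 5710952/315.


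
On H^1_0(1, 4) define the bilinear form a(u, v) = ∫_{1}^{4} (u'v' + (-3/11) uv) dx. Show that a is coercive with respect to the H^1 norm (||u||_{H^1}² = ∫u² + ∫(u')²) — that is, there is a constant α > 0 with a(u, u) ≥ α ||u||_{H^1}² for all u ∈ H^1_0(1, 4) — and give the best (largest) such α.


α = (-27/11 + π^2)/(9 + π^2)

Coercivity of a(·,·) on H^1_0(1, 4) means a(u, u) ≥ α ||u||_{H^1}² for every u ∈ H^1_0.
The interval has length L = 3, and Poincaré/coercivity depend only on L. Here a(u, u) = ∫(u')² + (-3/11)·∫u².
Here c = -3/11 < 0 with |c| < (π/L)² = π^2/9, so coercivity still holds. The condition a(u,u) ≥ α||u||_{H^1}² reads (1−α)∫(u')² ≥ (α−c)∫u². Any admissible α is ≤ 1 (rapidly oscillating u have ∫u²/∫(u')² → 0), and α = 1 would force 0 ≥ (1−c)∫u², impossible since c < 1; so 1−α > 0. By the sharp Poincaré inequality on H^1_0 of an interval of length L, ∫(u')² ≥ (π/L)²∫u² with equality for the first sine mode sin(π(x−x₀)/L) (x₀ the left endpoint), so the inequality holds for all u iff (1−α)(π/L)² ≥ α − c, i.e. α ≤ ((π/L)² + c)/((π/L)² + 1) = (1 + c(L/π)²)/(1 + (L/π)²). (Direct route, valid since c ≤ 0: Poincaré gives c∫u² ≥ c(L/π)²∫(u')², so a(u,u) ≥ (1 + c(L/π)²)∫(u')², while ||u||_{H^1}² ≤ (1 + (L/π)²)∫(u')²; dividing yields the same α.) With (π/L)² = π^2/9 and c = -3/11, the largest admissible constant is α = ((π/L)² + c)/((π/L)² + 1).
Simplifying, α = (-27/11 + π^2)/(9 + π^2).


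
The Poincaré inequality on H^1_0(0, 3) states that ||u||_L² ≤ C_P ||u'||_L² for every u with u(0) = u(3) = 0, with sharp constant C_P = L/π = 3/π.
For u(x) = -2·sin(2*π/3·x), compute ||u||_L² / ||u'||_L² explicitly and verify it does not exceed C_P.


||u||_L² / ||u'||_L² = 3/(2*π) < C_P = 3/π.

u(x) = -2·sin(2*π/3·x), so u'(x) = -4*π*cos(2*π*x/3)/3.
Writing u(x) = A·sin(kπx/L) with A = -2 and k = 2, use ∫_0^L sin²(kπx/L) dx = L/2 and ∫_0^L cos²(kπx/L) dx = L/2.
u² = 4·sin²(2*π/3·x) and (u')² = 16*π^2/9·cos²(2*π/3·x), and each of sin², cos² integrates to L/2 = 3/2 over (0, 3).
∫_0^3 u² dx = 6, so ||u||_L² = sqrt(6).
∫_0^3 (u')² dx = 8*π^2/3, so ||u'||_L² = 2*sqrt(6)*π/3.
Ratio ||u||_L² / ||u'||_L² = 3/(2*π).
Sharp Poincaré constant on H^1_0(0, 3) is C_P = L/π = 3/π, achieved by sin(π/3·x).
This is the k = 2 harmonic; the ratio L/(kπ) is strictly less than C_P = L/π, consistent with the sharp inequality ||u||_L² ≤ C_P ||u'||_L².


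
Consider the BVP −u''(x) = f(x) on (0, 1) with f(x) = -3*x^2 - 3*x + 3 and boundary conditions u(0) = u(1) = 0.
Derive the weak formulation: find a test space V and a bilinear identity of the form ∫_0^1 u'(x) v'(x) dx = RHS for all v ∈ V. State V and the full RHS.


V = H^1_0(0, 1) (so v(0) = v(1) = 0); weak form: ∫_0^1 u'v' dx = ∫_0^1 (-3*x^2 - 3*x + 3) v dx for all v ∈ V.

Multiply both sides by a test function v and integrate from 0 to 1:
  ∫_0^1 −u''(x) v(x) dx = ∫_0^1 f(x) v(x) dx.
Integrate the LHS by parts once:
  ∫_0^1 −u'' v dx = −[u'(x) v(x)]_0^1 + ∫_0^1 u'(x) v'(x) dx.
Thus ∫_0^1 u'(x) v'(x) dx = ∫_0^1 f(x) v(x) dx + [u'(x) v(x)]_0^1.
Choose V so that boundary terms are either known or forced to vanish.
u is Dirichlet: u(0) = u(1) = 0. Let V = H^1_0(0, 1); then v(0) = v(1) = 0, and [u' v]_0^1 = 0.
Weak formulation: find u (satisfying any essential BC) such that ∫_0^1 u'(x) v'(x) dx = ∫_0^1 f v dx for all v ∈ V.
Substituting f(x) = -3*x^2 - 3*x + 3, the right-hand side is ∫_0^1 (-3*x^2 - 3*x + 3) v dx.


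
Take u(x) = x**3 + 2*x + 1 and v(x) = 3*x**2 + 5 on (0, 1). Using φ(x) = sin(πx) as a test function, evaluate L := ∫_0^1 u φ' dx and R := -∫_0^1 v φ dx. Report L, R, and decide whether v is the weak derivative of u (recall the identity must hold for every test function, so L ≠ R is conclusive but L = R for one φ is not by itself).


LHS = -7/π + 12/π^3, RHS = -13/π + 12/π^3. No, v is not the weak derivative of u.

u(x) = x**3 + 2*x + 1, classical derivative u'(x) = 3*x**2 + 2.
φ(x) = sin(πx), so φ'(x) = π*cos(π*x).
Note φ(0) = φ(1) = 0, so the boundary term u·φ vanishes.
LHS = ∫_0^1 u(x) φ'(x) dx = ∫_0^1 (π*x^3*cos(π*x) + 2*π*x*cos(π*x) + π*cos(π*x)) dx. Term by term:
  ∫_0^1 π*cos(π*x) dx = 0;  ∫_0^1 π*x^3*cos(π*x) dx = -3/π + 12/π^3;  ∫_0^1 2*π*x*cos(π*x) dx = -4/π.
Sum: 0 + -3/π + 12/π^3 − 4/π = -7/π + 12/π^3.
So LHS = -7/π + 12/π^3.
∫_0^1 v(x) φ(x) dx = ∫_0^1 (3*x^2*sin(π*x) + 5*sin(π*x)) dx. Term by term:
  ∫_0^1 5*sin(π*x) dx = 10/π;  ∫_0^1 3*x^2*sin(π*x) dx = -12/π^3 + 3/π.
Sum: 10/π + -12/π^3 + 3/π = -12/π^3 + 13/π.
So RHS = -∫_0^1 v(x) φ(x) dx = -13/π + 12/π^3.
LHS − RHS = 6/π ≠ 0, so the identity fails.
(For a valid weak derivative the identity must hold for EVERY test function, in particular this one. The failure shows v is NOT the weak derivative of u.)
Correct weak derivative would be u'(x) = 3*x**2 + 2.


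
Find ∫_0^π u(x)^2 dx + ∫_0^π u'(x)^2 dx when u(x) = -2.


||u||_{H^1(0,π)}^2 = 4*π

u'(x) = 0.
Expand u² and (u')² and integrate term by term on (0, π), using: for integers n ≥ 1, ∫_0^π sin²(nx) dx = ∫_0^π cos²(nx) dx = π/2; for n ≠ n', ∫_0^π sin(nx)sin(n'x) dx = ∫_0^π cos(nx)cos(n'x) dx = 0; and by product-to-sum, ∫_0^π sin(nx)cos(n'x) dx = ½∫_0^π [sin((n+n')x) + sin((n−n')x)] dx, which is 0 when n+n' is even and 2n/(n²−n'²) when n+n' is odd (it need not vanish on (0, π)). For the constant mode: ∫_0^π 1 dx = π, ∫_0^π cos(nx) dx = 0, ∫_0^π sin(nx) dx = (1−(−1)^n)/n.
  u² squared terms: (-2)²·∫1 dx = 4·π = 4*π.
  So ∫_0^π u² dx = 4*π.
  u' ≡ 0, so ∫_0^π (u')² dx = 0.
||u||_{H^1}^2 = (4*π) + (0) = 4*π.


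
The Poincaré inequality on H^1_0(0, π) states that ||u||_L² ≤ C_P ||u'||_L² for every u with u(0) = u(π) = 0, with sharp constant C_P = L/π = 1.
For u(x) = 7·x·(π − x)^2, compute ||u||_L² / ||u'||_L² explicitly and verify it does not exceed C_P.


||u||_L² / ||u'||_L² = sqrt(14)*π/14 < C_P = 1.

u(x) = 7·x·(π − x)^2, so u'(x) = 7*(x - π)*(3*x - π).
u(x) = 7·x·(π − x)^2 vanishes at x = 0 and x = π, so u ∈ H^1_0(0, π). Differentiate via the product rule and integrate the resulting polynomials term by term.
  ∫_0^π u² dx = ∫_0^π (49*x^6 - 196*π*x^5 + 294*π^2*x^4 - 196*π^3*x^3 + 49*π^4*x^2) dx. Term by term:
    ∫_0^π 49*x^6 dx = 7*π^7;  ∫_0^π -196*π*x^5 dx = -98*π^7/3;  ∫_0^π 294*π^2*x^4 dx = 294*π^7/5;
    ∫_0^π -196*π^3*x^3 dx = -49*π^7;  ∫_0^π 49*π^4*x^2 dx = 49*π^7/3.
  Sum: 7*π^7 − 98*π^7/3 + 294*π^7/5 − 49*π^7 + 49*π^7/3 = 7*π^7/15.
  ∫_0^π (u')² dx = ∫_0^π (441*x^4 - 1176*π*x^3 + 1078*π^2*x^2 - 392*π^3*x + 49*π^4) dx. Term by term:
    ∫_0^π 441*x^4 dx = 441*π^5/5;  ∫_0^π -1176*π*x^3 dx = -294*π^5;  ∫_0^π 1078*π^2*x^2 dx = 1078*π^5/3;
    ∫_0^π -392*π^3*x dx = -196*π^5;  ∫_0^π 49*π^4 dx = 49*π^5.
  Sum: 441*π^5/5 − 294*π^5 + 1078*π^5/3 − 196*π^5 + 49*π^5 = 98*π^5/15.
∫_0^π u² dx = 7*π^7/15, so ||u||_L² = sqrt(105)*π^(7/2)/15.
∫_0^π (u')² dx = 98*π^5/15, so ||u'||_L² = 7*sqrt(30)*π^(5/2)/15.
Ratio ||u||_L² / ||u'||_L² = sqrt(14)*π/14.
Sharp Poincaré constant on H^1_0(0, π) is C_P = L/π = 1, achieved by sin(x).
A polynomial bump cannot attain the sharp Poincaré constant (only the first sine eigenfunction does), so the ratio is strictly less than C_P, consistent with ||u||_L² ≤ C_P ||u'||_L².


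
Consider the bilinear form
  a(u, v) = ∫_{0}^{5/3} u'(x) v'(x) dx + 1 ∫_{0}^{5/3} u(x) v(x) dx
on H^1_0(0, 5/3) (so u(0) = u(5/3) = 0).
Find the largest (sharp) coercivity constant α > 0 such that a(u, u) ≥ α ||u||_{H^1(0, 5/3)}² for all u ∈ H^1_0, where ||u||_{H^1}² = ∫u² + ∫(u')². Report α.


α = 1

Coercivity of a(·,·) on H^1_0(0, 5/3) means a(u, u) ≥ α ||u||_{H^1}² for every u ∈ H^1_0.
The interval has length L = 5/3, and Poincaré/coercivity depend only on L. Here a(u, u) = ∫(u')² + (1)·∫u².
Here c = 1 ≥ 1, so a(u,u) = ∫(u')² + c∫u² ≥ ∫(u')² + ∫u² = ||u||_{H^1}², i.e. α = 1 works. No larger α is possible: a(u,u) ≥ α||u||_{H^1}² means (1−α)∫(u')² ≥ (α−c)∫u², and for the modes u_n = sin(nπ(x−x₀)/L) (x₀ the left endpoint) one has ∫u_n²/∫(u_n')² = (L/(nπ))² → 0, so a(u_n,u_n)/||u_n||_{H^1}² → 1. Hence the optimal constant is α = 1.
Therefore α = 1.


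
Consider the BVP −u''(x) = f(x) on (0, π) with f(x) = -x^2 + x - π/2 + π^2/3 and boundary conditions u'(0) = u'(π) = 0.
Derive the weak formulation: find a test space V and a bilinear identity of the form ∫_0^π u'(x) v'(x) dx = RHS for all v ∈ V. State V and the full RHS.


V = H^1(0, π) (no boundary constraint on v; u is determined up to an additive constant); weak form: ∫_0^π u'v' dx = ∫_0^π (-x^2 + x - π/2 + π^2/3) v dx for all v ∈ V.

Multiply both sides by a test function v and integrate from 0 to π:
  ∫_0^π −u''(x) v(x) dx = ∫_0^π f(x) v(x) dx.
Integrate the LHS by parts once:
  ∫_0^π −u'' v dx = −[u'(x) v(x)]_0^π + ∫_0^π u'(x) v'(x) dx.
Thus ∫_0^π u'(x) v'(x) dx = ∫_0^π f(x) v(x) dx + [u'(x) v(x)]_0^π.
Choose V so that boundary terms are either known or forced to vanish.
u has homogeneous Neumann: u'(0) = u'(π) = 0. So [u' v]_0^π = 0·v(π) − 0·v(0) = 0 for any v; take V = H^1(0, π).
Weak formulation: find u (satisfying any essential BC) such that ∫_0^π u'(x) v'(x) dx = ∫_0^π f v dx for all v ∈ V (homogeneous Neumann, so boundary terms vanish).
Substituting f(x) = -x^2 + x - π/2 + π^2/3, the right-hand side is ∫_0^π (-x^2 + x - π/2 + π^2/3) v dx.
Compatibility check (pure Neumann): taking v ≡ 1 ∈ V gives 0 = ∫_0^π f dx + (0) − (0), i.e. ∫_0^π f dx must equal u'(0) − u'(π) = 0. Indeed ∫_0^π (-x^2 + x - π/2 + π^2/3) dx = 0, so the data are compatible. The solution is then unique only up to an additive constant (fix it e.g. by requiring ∫_0^π u dx = 0).


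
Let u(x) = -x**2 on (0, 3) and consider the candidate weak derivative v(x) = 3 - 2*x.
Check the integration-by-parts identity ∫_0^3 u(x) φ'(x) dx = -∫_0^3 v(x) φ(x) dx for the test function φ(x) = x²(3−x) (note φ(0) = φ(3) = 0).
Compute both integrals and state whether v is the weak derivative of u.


LHS = 243/10, RHS = 81/20. No, v is not the weak derivative of u.

u(x) = -x**2, classical derivative u'(x) = -2*x.
φ(x) = x²(3−x), so φ'(x) = 3*x*(2 - x).
Note φ(0) = φ(3) = 0, so the boundary term u·φ vanishes.
LHS = ∫_0^3 u(x) φ'(x) dx = ∫_0^3 (3*x^4 - 6*x^3) dx. Term by term:
  ∫_0^3 3*x^4 dx = 729/5;  ∫_0^3 -6*x^3 dx = -243/2.
Sum: 729/5 − 243/2 = 243/10.
So LHS = 243/10.
∫_0^3 v(x) φ(x) dx = ∫_0^3 (2*x^4 - 9*x^3 + 9*x^2) dx. Term by term:
  ∫_0^3 2*x^4 dx = 486/5;  ∫_0^3 -9*x^3 dx = -729/4;  ∫_0^3 9*x^2 dx = 81.
Sum: 486/5 − 729/4 + 81 = -81/20.
So RHS = -∫_0^3 v(x) φ(x) dx = 81/20.
LHS − RHS = 81/4 ≠ 0, so the identity fails.
(For a valid weak derivative the identity must hold for EVERY test function, in particular this one. The failure shows v is NOT the weak derivative of u.)
Correct weak derivative would be u'(x) = -2*x.


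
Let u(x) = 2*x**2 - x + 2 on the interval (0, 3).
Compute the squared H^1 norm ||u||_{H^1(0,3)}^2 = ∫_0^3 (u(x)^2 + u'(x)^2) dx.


||u||_{H^1}^2 = 1497/5

The H^1 norm (squared) on an interval (0, L) is
  ||u||_{H^1}^2 = ∫_0^L u(x)^2 dx + ∫_0^L u'(x)^2 dx.
Compute u'(x) = 4*x - 1.
Then u(x)^2 = 4*x**4 - 4*x**3 + 9*x**2 - 4*x + 4 and u'(x)^2 = 16*x**2 - 8*x + 1.
Integrate each monomial from 0 to 3 using ∫_0^3 c·x^n dx = c·3^(n+1)/(n+1):
  ∫_0^3 u(x)^2 dx = ∫_0^3 (4*x^4 - 4*x^3 + 9*x^2 - 4*x + 4) dx. Term by term:
    ∫_0^3 4*x^4 dx = 972/5;  ∫_0^3 -4*x^3 dx = -81;  ∫_0^3 9*x^2 dx = 81;
    ∫_0^3 -4*x dx = -18;  ∫_0^3 4 dx = 12.
  Sum: 972/5 − 81 + 81 − 18 + 12 = 942/5.
  ∫_0^3 u'(x)^2 dx = ∫_0^3 (16*x^2 - 8*x + 1) dx. Term by term:
    ∫_0^3 16*x^2 dx = 144;  ∫_0^3 -8*x dx = -36;  ∫_0^3 1 dx = 3.
  Sum: 144 − 36 + 3 = 111.
Adding: ||u||_{H^1}^2 = 942/5 + 111 = 1497/5.


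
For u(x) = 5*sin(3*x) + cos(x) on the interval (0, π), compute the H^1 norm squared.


||u||_{H^1(0,π)}^2 = 126*π

u'(x) = -sin(x) + 15*cos(3*x).
Expand u² and (u')² and integrate term by term on (0, π), using: for integers n ≥ 1, ∫_0^π sin²(nx) dx = ∫_0^π cos²(nx) dx = π/2; for n ≠ n', ∫_0^π sin(nx)sin(n'x) dx = ∫_0^π cos(nx)cos(n'x) dx = 0; and by product-to-sum, ∫_0^π sin(nx)cos(n'x) dx = ½∫_0^π [sin((n+n')x) + sin((n−n')x)] dx, which is 0 when n+n' is even and 2n/(n²−n'²) when n+n' is odd (it need not vanish on (0, π)).
  u² squared terms: (5)²·∫sin(3x)² dx = 25·π/2 = 25*π/2;  (1)²·∫cos(x)² dx = 1·π/2 = π/2.
  u² cross terms: 2·(5)·(1)·∫sin(3x)·cos(x) dx = 10·(0) = 0.
  So ∫_0^π u² dx = 25*π/2 + π/2 + 0 = 13*π.
  (u')² squared terms: (-1)²·∫sin(x)² dx = 1·π/2 = π/2;  (15)²·∫cos(3x)² dx = 225·π/2 = 225*π/2.
  (u')² cross terms: 2·(-1)·(15)·∫sin(x)·cos(3x) dx = -30·(0) = 0.
  So ∫_0^π (u')² dx = π/2 + 225*π/2 + 0 = 113*π.
||u||_{H^1}^2 = (13*π) + (113*π) = 126*π.


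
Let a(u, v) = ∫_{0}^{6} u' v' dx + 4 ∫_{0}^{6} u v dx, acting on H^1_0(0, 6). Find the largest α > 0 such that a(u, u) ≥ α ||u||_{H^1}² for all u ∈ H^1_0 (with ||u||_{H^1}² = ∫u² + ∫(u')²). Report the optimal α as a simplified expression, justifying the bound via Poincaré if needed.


α = 1

Coercivity of a(·,·) on H^1_0(0, 6) means a(u, u) ≥ α ||u||_{H^1}² for every u ∈ H^1_0.
The interval has length L = 6, and Poincaré/coercivity depend only on L. Here a(u, u) = ∫(u')² + (4)·∫u².
Here c = 4 ≥ 1, so a(u,u) = ∫(u')² + c∫u² ≥ ∫(u')² + ∫u² = ||u||_{H^1}², i.e. α = 1 works. No larger α is possible: a(u,u) ≥ α||u||_{H^1}² means (1−α)∫(u')² ≥ (α−c)∫u², and for the modes u_n = sin(nπ(x−x₀)/L) (x₀ the left endpoint) one has ∫u_n²/∫(u_n')² = (L/(nπ))² → 0, so a(u_n,u_n)/||u_n||_{H^1}² → 1. Hence the optimal constant is α = 1.
Therefore α = 1.


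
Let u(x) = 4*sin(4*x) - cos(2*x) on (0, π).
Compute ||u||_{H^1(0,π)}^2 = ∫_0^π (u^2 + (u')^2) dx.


||u||_{H^1(0,π)}^2 = 277*π/2

u'(x) = 2*sin(2*x) + 16*cos(4*x).
Expand u² and (u')² and integrate term by term on (0, π), using: for integers n ≥ 1, ∫_0^π sin²(nx) dx = ∫_0^π cos²(nx) dx = π/2; for n ≠ n', ∫_0^π sin(nx)sin(n'x) dx = ∫_0^π cos(nx)cos(n'x) dx = 0; and by product-to-sum, ∫_0^π sin(nx)cos(n'x) dx = ½∫_0^π [sin((n+n')x) + sin((n−n')x)] dx, which is 0 when n+n' is even and 2n/(n²−n'²) when n+n' is odd (it need not vanish on (0, π)).
  u² squared terms: (-1)²·∫cos(2x)² dx = 1·π/2 = π/2;  (4)²·∫sin(4x)² dx = 16·π/2 = 8*π.
  u² cross terms: 2·(-1)·(4)·∫cos(2x)·sin(4x) dx = -8·(0) = 0.
  So ∫_0^π u² dx = π/2 + 8*π + 0 = 17*π/2.
  (u')² squared terms: (2)²·∫sin(2x)² dx = 4·π/2 = 2*π;  (16)²·∫cos(4x)² dx = 256·π/2 = 128*π.
  (u')² cross terms: 2·(2)·(16)·∫sin(2x)·cos(4x) dx = 64·(0) = 0.
  So ∫_0^π (u')² dx = 2*π + 128*π + 0 = 130*π.
||u||_{H^1}^2 = (17*π/2) + (130*π) = 277*π/2.


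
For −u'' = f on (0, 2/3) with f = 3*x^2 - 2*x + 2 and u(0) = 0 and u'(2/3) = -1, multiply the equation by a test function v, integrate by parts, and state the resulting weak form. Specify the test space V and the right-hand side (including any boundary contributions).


V = {v ∈ H^1(0, 2/3) : v(0) = 0} (test functions vanish at x = 0 where u is specified); weak form: ∫_0^2/3 u'v' dx = ∫_0^2/3 (3*x^2 - 2*x + 2) v dx − v(2/3) for all v ∈ V.

Multiply both sides by a test function v and integrate from 0 to 2/3:
  ∫_0^2/3 −u''(x) v(x) dx = ∫_0^2/3 f(x) v(x) dx.
Integrate the LHS by parts once:
  ∫_0^2/3 −u'' v dx = −[u'(x) v(x)]_0^2/3 + ∫_0^2/3 u'(x) v'(x) dx.
Thus ∫_0^2/3 u'(x) v'(x) dx = ∫_0^2/3 f(x) v(x) dx + [u'(x) v(x)]_0^2/3.
Choose V so that boundary terms are either known or forced to vanish.
Mixed BC: u(0) = 0 (Dirichlet) and u'(2/3) = -1 (Neumann). Define V = {v ∈ H^1(0, 2/3) : v(0) = 0}. Then [u' v]_0^2/3 = u'(2/3)·v(2/3) − u'(0)·0 = − v(2/3).
Weak formulation: find u (satisfying any essential BC) such that ∫_0^2/3 u'(x) v'(x) dx = ∫_0^2/3 f v dx − v(2/3) for all v ∈ V (Dirichlet at 0 absorbed into V; Neumann datum at x = 2/3 contributes the boundary term).
Substituting f(x) = 3*x^2 - 2*x + 2, the right-hand side is ∫_0^2/3 (3*x^2 - 2*x + 2) v dx − v(2/3).


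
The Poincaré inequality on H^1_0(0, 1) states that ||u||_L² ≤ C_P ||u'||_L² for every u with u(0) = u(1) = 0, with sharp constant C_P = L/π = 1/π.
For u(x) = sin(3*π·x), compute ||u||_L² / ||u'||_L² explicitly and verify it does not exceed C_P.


||u||_L² / ||u'||_L² = 1/(3*π) < C_P = 1/π.

u(x) = sin(3*π·x), so u'(x) = 3*π*cos(3*π*x).
Writing u(x) = A·sin(kπx/L) with A = 1 and k = 3, use ∫_0^L sin²(kπx/L) dx = L/2 and ∫_0^L cos²(kπx/L) dx = L/2.
u² = 1·sin²(3*π·x) and (u')² = 9*π^2·cos²(3*π·x), and each of sin², cos² integrates to L/2 = 1/2 over (0, 1).
∫_0^1 u² dx = 1/2, so ||u||_L² = sqrt(2)/2.
∫_0^1 (u')² dx = 9*π^2/2, so ||u'||_L² = 3*sqrt(2)*π/2.
Ratio ||u||_L² / ||u'||_L² = 1/(3*π).
Sharp Poincaré constant on H^1_0(0, 1) is C_P = L/π = 1/π, achieved by sin(π·x).
This is the k = 3 harmonic; the ratio L/(kπ) is strictly less than C_P = L/π, consistent with the sharp inequality ||u||_L² ≤ C_P ||u'||_L².


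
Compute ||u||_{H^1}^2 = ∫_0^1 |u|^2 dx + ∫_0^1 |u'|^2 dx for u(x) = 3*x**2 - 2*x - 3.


||u||_{H^1}^2 = 197/15

The H^1 norm (squared) on an interval (0, L) is
  ||u||_{H^1}^2 = ∫_0^L u(x)^2 dx + ∫_0^L u'(x)^2 dx.
Compute u'(x) = 6*x - 2.
Then u(x)^2 = 9*x**4 - 12*x**3 - 14*x**2 + 12*x + 9 and u'(x)^2 = 36*x**2 - 24*x + 4.
Integrate each monomial from 0 to 1 using ∫_0^1 c·x^n dx = c·1^(n+1)/(n+1):
  ∫_0^1 u(x)^2 dx = ∫_0^1 (9*x^4 - 12*x^3 - 14*x^2 + 12*x + 9) dx. Term by term:
    ∫_0^1 9*x^4 dx = 9/5;  ∫_0^1 -12*x^3 dx = -3;  ∫_0^1 -14*x^2 dx = -14/3;
    ∫_0^1 12*x dx = 6;  ∫_0^1 9 dx = 9.
  Sum: 9/5 − 3 − 14/3 + 6 + 9 = 137/15.
  ∫_0^1 u'(x)^2 dx = ∫_0^1 (36*x^2 - 24*x + 4) dx. Term by term:
    ∫_0^1 36*x^2 dx = 12;  ∫_0^1 -24*x dx = -12;  ∫_0^1 4 dx = 4.
  Sum: 12 − 12 + 4 = 4.
Adding: ||u||_{H^1}^2 = 137/15 + 4 = 197/15.


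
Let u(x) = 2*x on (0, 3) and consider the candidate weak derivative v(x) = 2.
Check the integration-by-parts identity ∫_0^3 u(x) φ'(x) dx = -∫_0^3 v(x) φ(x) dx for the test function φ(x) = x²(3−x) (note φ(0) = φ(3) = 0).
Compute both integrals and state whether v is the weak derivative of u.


LHS = -27/2, RHS = -27/2. Yes, v = u' weakly.

u(x) = 2*x, classical derivative u'(x) = 2.
φ(x) = x²(3−x), so φ'(x) = 3*x*(2 - x).
Note φ(0) = φ(3) = 0, so the boundary term u·φ vanishes.
LHS = ∫_0^3 u(x) φ'(x) dx = ∫_0^3 (-6*x^3 + 12*x^2) dx. Term by term:
  ∫_0^3 -6*x^3 dx = -243/2;  ∫_0^3 12*x^2 dx = 108.
Sum: -243/2 + 108 = -27/2.
So LHS = -27/2.
∫_0^3 v(x) φ(x) dx = ∫_0^3 (-2*x^3 + 6*x^2) dx. Term by term:
  ∫_0^3 -2*x^3 dx = -81/2;  ∫_0^3 6*x^2 dx = 54.
Sum: -81/2 + 54 = 27/2.
So RHS = -∫_0^3 v(x) φ(x) dx = -27/2.
LHS = RHS, so the identity holds for this test φ.
Moreover u is smooth here and v(x) = u'(x) = 2 pointwise, so the identity holds for every test function. Hence v is the weak derivative of u.


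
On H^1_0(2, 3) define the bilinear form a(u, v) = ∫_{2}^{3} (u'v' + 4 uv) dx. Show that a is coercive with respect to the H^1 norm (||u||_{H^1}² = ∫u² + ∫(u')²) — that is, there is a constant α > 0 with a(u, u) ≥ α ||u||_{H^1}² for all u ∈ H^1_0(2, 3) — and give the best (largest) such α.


α = 1

Coercivity of a(·,·) on H^1_0(2, 3) means a(u, u) ≥ α ||u||_{H^1}² for every u ∈ H^1_0.
The interval has length L = 1, and Poincaré/coercivity depend only on L. Here a(u, u) = ∫(u')² + (4)·∫u².
Here c = 4 ≥ 1, so a(u,u) = ∫(u')² + c∫u² ≥ ∫(u')² + ∫u² = ||u||_{H^1}², i.e. α = 1 works. No larger α is possible: a(u,u) ≥ α||u||_{H^1}² means (1−α)∫(u')² ≥ (α−c)∫u², and for the modes u_n = sin(nπ(x−x₀)/L) (x₀ the left endpoint) one has ∫u_n²/∫(u_n')² = (L/(nπ))² → 0, so a(u_n,u_n)/||u_n||_{H^1}² → 1. Hence the optimal constant is α = 1.
Therefore α = 1.


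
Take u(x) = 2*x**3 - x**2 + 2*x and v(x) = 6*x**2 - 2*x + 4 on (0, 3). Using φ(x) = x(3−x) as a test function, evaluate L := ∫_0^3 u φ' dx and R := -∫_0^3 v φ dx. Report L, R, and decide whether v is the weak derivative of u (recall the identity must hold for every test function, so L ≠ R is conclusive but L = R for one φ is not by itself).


LHS = -342/5, RHS = -387/5. No, v is not the weak derivative of u.

u(x) = 2*x**3 - x**2 + 2*x, classical derivative u'(x) = 6*x**2 - 2*x + 2.
φ(x) = x(3−x), so φ'(x) = 3 - 2*x.
Note φ(0) = φ(3) = 0, so the boundary term u·φ vanishes.
LHS = ∫_0^3 u(x) φ'(x) dx = ∫_0^3 (-4*x^4 + 8*x^3 - 7*x^2 + 6*x) dx. Term by term:
  ∫_0^3 -4*x^4 dx = -972/5;  ∫_0^3 8*x^3 dx = 162;  ∫_0^3 -7*x^2 dx = -63;
  ∫_0^3 6*x dx = 27.
Sum: -972/5 + 162 − 63 + 27 = -342/5.
So LHS = -342/5.
∫_0^3 v(x) φ(x) dx = ∫_0^3 (-6*x^4 + 20*x^3 - 10*x^2 + 12*x) dx. Term by term:
  ∫_0^3 -6*x^4 dx = -1458/5;  ∫_0^3 20*x^3 dx = 405;  ∫_0^3 -10*x^2 dx = -90;
  ∫_0^3 12*x dx = 54.
Sum: -1458/5 + 405 − 90 + 54 = 387/5.
So RHS = -∫_0^3 v(x) φ(x) dx = -387/5.
LHS − RHS = 9 ≠ 0, so the identity fails.
(For a valid weak derivative the identity must hold for EVERY test function, in particular this one. The failure shows v is NOT the weak derivative of u.)
Correct weak derivative would be u'(x) = 6*x**2 - 2*x + 2.


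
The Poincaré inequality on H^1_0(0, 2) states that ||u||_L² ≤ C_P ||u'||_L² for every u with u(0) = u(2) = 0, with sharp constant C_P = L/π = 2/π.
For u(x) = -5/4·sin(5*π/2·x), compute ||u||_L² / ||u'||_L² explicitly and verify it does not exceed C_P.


||u||_L² / ||u'||_L² = 2/(5*π) < C_P = 2/π.

u(x) = -5/4·sin(5*π/2·x), so u'(x) = -25*π*cos(5*π*x/2)/8.
Writing u(x) = A·sin(kπx/L) with A = -5/4 and k = 5, use ∫_0^L sin²(kπx/L) dx = L/2 and ∫_0^L cos²(kπx/L) dx = L/2.
u² = 25/16·sin²(5*π/2·x) and (u')² = 625*π^2/64·cos²(5*π/2·x), and each of sin², cos² integrates to L/2 = 1 over (0, 2).
∫_0^2 u² dx = 25/16, so ||u||_L² = 5/4.
∫_0^2 (u')² dx = 625*π^2/64, so ||u'||_L² = 25*π/8.
Ratio ||u||_L² / ||u'||_L² = 2/(5*π).
Sharp Poincaré constant on H^1_0(0, 2) is C_P = L/π = 2/π, achieved by sin(π/2·x).
This is the k = 5 harmonic; the ratio L/(kπ) is strictly less than C_P = L/π, consistent with the sharp inequality ||u||_L² ≤ C_P ||u'||_L².


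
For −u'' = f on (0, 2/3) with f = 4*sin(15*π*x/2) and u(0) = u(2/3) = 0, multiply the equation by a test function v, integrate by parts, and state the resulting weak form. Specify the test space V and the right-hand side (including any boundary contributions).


V = H^1_0(0, 2/3) (so v(0) = v(2/3) = 0); weak form: ∫_0^2/3 u'v' dx = ∫_0^2/3 (4*sin(15*π*x/2)) v dx for all v ∈ V.

Multiply both sides by a test function v and integrate from 0 to 2/3:
  ∫_0^2/3 −u''(x) v(x) dx = ∫_0^2/3 f(x) v(x) dx.
Integrate the LHS by parts once:
  ∫_0^2/3 −u'' v dx = −[u'(x) v(x)]_0^2/3 + ∫_0^2/3 u'(x) v'(x) dx.
Thus ∫_0^2/3 u'(x) v'(x) dx = ∫_0^2/3 f(x) v(x) dx + [u'(x) v(x)]_0^2/3.
Choose V so that boundary terms are either known or forced to vanish.
u is Dirichlet: u(0) = u(2/3) = 0. Let V = H^1_0(0, 2/3); then v(0) = v(2/3) = 0, and [u' v]_0^2/3 = 0.
Weak formulation: find u (satisfying any essential BC) such that ∫_0^2/3 u'(x) v'(x) dx = ∫_0^2/3 f v dx for all v ∈ V.
Substituting f(x) = 4*sin(15*π*x/2), the right-hand side is ∫_0^2/3 (4*sin(15*π*x/2)) v dx.


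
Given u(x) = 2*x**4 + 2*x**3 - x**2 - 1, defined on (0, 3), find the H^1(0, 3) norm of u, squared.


||u||_{H^1}^2 = 1610736/35

The H^1 norm (squared) on an interval (0, L) is
  ||u||_{H^1}^2 = ∫_0^L u(x)^2 dx + ∫_0^L u'(x)^2 dx.
Compute u'(x) = 8*x**3 + 6*x**2 - 2*x.
Then u(x)^2 = 4*x**8 + 8*x**7 - 4*x**5 - 3*x**4 - 4*x**3 + 2*x**2 + 1 and u'(x)^2 = 64*x**6 + 96*x**5 + 4*x**4 - 24*x**3 + 4*x**2.
Integrate each monomial from 0 to 3 using ∫_0^3 c·x^n dx = c·3^(n+1)/(n+1):
  ∫_0^3 u(x)^2 dx = ∫_0^3 (4*x^8 + 8*x^7 - 4*x^5 - 3*x^4 - 4*x^3 + 2*x^2 + 1) dx. Term by term:
    ∫_0^3 4*x^8 dx = 8748;  ∫_0^3 8*x^7 dx = 6561;  ∫_0^3 -4*x^5 dx = -486;
    ∫_0^3 -3*x^4 dx = -729/5;  ∫_0^3 -4*x^3 dx = -81;  ∫_0^3 2*x^2 dx = 18;
    ∫_0^3 1 dx = 3.
  Sum: 8748 + 6561 − 486 − 729/5 − 81 + 18 + 3 = 73086/5.
  ∫_0^3 u'(x)^2 dx = ∫_0^3 (64*x^6 + 96*x^5 + 4*x^4 - 24*x^3 + 4*x^2) dx. Term by term:
    ∫_0^3 64*x^6 dx = 139968/7;  ∫_0^3 96*x^5 dx = 11664;  ∫_0^3 4*x^4 dx = 972/5;
    ∫_0^3 -24*x^3 dx = -486;  ∫_0^3 4*x^2 dx = 36.
  Sum: 139968/7 + 11664 + 972/5 − 486 + 36 = 1099134/35.
Adding: ||u||_{H^1}^2 = 73086/5 + 1099134/35 = 1610736/35.


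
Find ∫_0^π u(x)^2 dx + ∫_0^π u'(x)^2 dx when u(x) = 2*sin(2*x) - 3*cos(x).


||u||_{H^1(0,π)}^2 = -32 + 19*π

u'(x) = 3*sin(x) + 4*cos(2*x).
Expand u² and (u')² and integrate term by term on (0, π), using: for integers n ≥ 1, ∫_0^π sin²(nx) dx = ∫_0^π cos²(nx) dx = π/2; for n ≠ n', ∫_0^π sin(nx)sin(n'x) dx = ∫_0^π cos(nx)cos(n'x) dx = 0; and by product-to-sum, ∫_0^π sin(nx)cos(n'x) dx = ½∫_0^π [sin((n+n')x) + sin((n−n')x)] dx, which is 0 when n+n' is even and 2n/(n²−n'²) when n+n' is odd (it need not vanish on (0, π)).
  u² squared terms: (-3)²·∫cos(x)² dx = 9·π/2 = 9*π/2;  (2)²·∫sin(2x)² dx = 4·π/2 = 2*π.
  u² cross terms: 2·(-3)·(2)·∫cos(x)·sin(2x) dx = -12·(4/3) = -16.
  So ∫_0^π u² dx = 9*π/2 + 2*π − 16 = -16 + 13*π/2.
  (u')² squared terms: (3)²·∫sin(x)² dx = 9·π/2 = 9*π/2;  (4)²·∫cos(2x)² dx = 16·π/2 = 8*π.
  (u')² cross terms: 2·(3)·(4)·∫sin(x)·cos(2x) dx = 24·(-2/3) = -16.
  So ∫_0^π (u')² dx = 9*π/2 + 8*π − 16 = -16 + 25*π/2.
||u||_{H^1}^2 = (-16 + 13*π/2) + (-16 + 25*π/2) = -32 + 19*π.


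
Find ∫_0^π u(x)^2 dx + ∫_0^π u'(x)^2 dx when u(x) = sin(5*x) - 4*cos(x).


||u||_{H^1(0,π)}^2 = 29*π

u'(x) = 4*sin(x) + 5*cos(5*x).
Expand u² and (u')² and integrate term by term on (0, π), using: for integers n ≥ 1, ∫_0^π sin²(nx) dx = ∫_0^π cos²(nx) dx = π/2; for n ≠ n', ∫_0^π sin(nx)sin(n'x) dx = ∫_0^π cos(nx)cos(n'x) dx = 0; and by product-to-sum, ∫_0^π sin(nx)cos(n'x) dx = ½∫_0^π [sin((n+n')x) + sin((n−n')x)] dx, which is 0 when n+n' is even and 2n/(n²−n'²) when n+n' is odd (it need not vanish on (0, π)).
  u² squared terms: (-4)²·∫cos(x)² dx = 16·π/2 = 8*π;  (1)²·∫sin(5x)² dx = 1·π/2 = π/2.
  u² cross terms: 2·(-4)·(1)·∫cos(x)·sin(5x) dx = -8·(0) = 0.
  So ∫_0^π u² dx = 8*π + π/2 + 0 = 17*π/2.
  (u')² squared terms: (4)²·∫sin(x)² dx = 16·π/2 = 8*π;  (5)²·∫cos(5x)² dx = 25·π/2 = 25*π/2.
  (u')² cross terms: 2·(4)·(5)·∫sin(x)·cos(5x) dx = 40·(0) = 0.
  So ∫_0^π (u')² dx = 8*π + 25*π/2 + 0 = 41*π/2.
||u||_{H^1}^2 = (17*π/2) + (41*π/2) = 29*π.


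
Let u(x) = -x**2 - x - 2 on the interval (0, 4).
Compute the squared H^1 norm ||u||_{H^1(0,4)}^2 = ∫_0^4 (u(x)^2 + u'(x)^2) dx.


||u||_{H^1}^2 = 3044/5

The H^1 norm (squared) on an interval (0, L) is
  ||u||_{H^1}^2 = ∫_0^L u(x)^2 dx + ∫_0^L u'(x)^2 dx.
Compute u'(x) = -2*x - 1.
Then u(x)^2 = x**4 + 2*x**3 + 5*x**2 + 4*x + 4 and u'(x)^2 = 4*x**2 + 4*x + 1.
Integrate each monomial from 0 to 4 using ∫_0^4 c·x^n dx = c·4^(n+1)/(n+1):
  ∫_0^4 u(x)^2 dx = ∫_0^4 (x^4 + 2*x^3 + 5*x^2 + 4*x + 4) dx. Term by term:
    ∫_0^4 x^4 dx = 1024/5;  ∫_0^4 2*x^3 dx = 128;  ∫_0^4 5*x^2 dx = 320/3;
    ∫_0^4 4*x dx = 32;  ∫_0^4 4 dx = 16.
  Sum: 1024/5 + 128 + 320/3 + 32 + 16 = 7312/15.
  ∫_0^4 u'(x)^2 dx = ∫_0^4 (4*x^2 + 4*x + 1) dx. Term by term:
    ∫_0^4 4*x^2 dx = 256/3;  ∫_0^4 4*x dx = 32;  ∫_0^4 1 dx = 4.
  Sum: 256/3 + 32 + 4 = 364/3.
Adding: ||u||_{H^1}^2 = 7312/15 + 364/3 = 3044/5.


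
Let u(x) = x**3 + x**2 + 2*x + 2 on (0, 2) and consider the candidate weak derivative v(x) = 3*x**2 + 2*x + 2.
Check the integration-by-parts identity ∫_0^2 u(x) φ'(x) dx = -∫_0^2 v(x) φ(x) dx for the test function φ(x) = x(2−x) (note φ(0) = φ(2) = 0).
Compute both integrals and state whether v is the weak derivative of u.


LHS = -152/15, RHS = -152/15. Yes, v = u' weakly.

u(x) = x**3 + x**2 + 2*x + 2, classical derivative u'(x) = 3*x**2 + 2*x + 2.
φ(x) = x(2−x), so φ'(x) = 2 - 2*x.
Note φ(0) = φ(2) = 0, so the boundary term u·φ vanishes.
LHS = ∫_0^2 u(x) φ'(x) dx = ∫_0^2 (-2*x^4 - 2*x^2 + 4) dx. Term by term:
  ∫_0^2 -2*x^4 dx = -64/5;  ∫_0^2 -2*x^2 dx = -16/3;  ∫_0^2 4 dx = 8.
Sum: -64/5 − 16/3 + 8 = -152/15.
So LHS = -152/15.
∫_0^2 v(x) φ(x) dx = ∫_0^2 (-3*x^4 + 4*x^3 + 2*x^2 + 4*x) dx. Term by term:
  ∫_0^2 -3*x^4 dx = -96/5;  ∫_0^2 4*x^3 dx = 16;  ∫_0^2 2*x^2 dx = 16/3;
  ∫_0^2 4*x dx = 8.
Sum: -96/5 + 16 + 16/3 + 8 = 152/15.
So RHS = -∫_0^2 v(x) φ(x) dx = -152/15.
LHS = RHS, so the identity holds for this test φ.
Moreover u is smooth here and v(x) = u'(x) = 3*x**2 + 2*x + 2 pointwise, so the identity holds for every test function. Hence v is the weak derivative of u.


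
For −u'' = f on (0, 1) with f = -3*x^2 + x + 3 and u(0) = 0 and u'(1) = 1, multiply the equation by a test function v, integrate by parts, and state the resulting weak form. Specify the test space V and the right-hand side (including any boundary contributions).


V = {v ∈ H^1(0, 1) : v(0) = 0} (test functions vanish at x = 0 where u is specified); weak form: ∫_0^1 u'v' dx = ∫_0^1 (-3*x^2 + x + 3) v dx + v(1) for all v ∈ V.

Multiply both sides by a test function v and integrate from 0 to 1:
  ∫_0^1 −u''(x) v(x) dx = ∫_0^1 f(x) v(x) dx.
Integrate the LHS by parts once:
  ∫_0^1 −u'' v dx = −[u'(x) v(x)]_0^1 + ∫_0^1 u'(x) v'(x) dx.
Thus ∫_0^1 u'(x) v'(x) dx = ∫_0^1 f(x) v(x) dx + [u'(x) v(x)]_0^1.
Choose V so that boundary terms are either known or forced to vanish.
Mixed BC: u(0) = 0 (Dirichlet) and u'(1) = 1 (Neumann). Define V = {v ∈ H^1(0, 1) : v(0) = 0}. Then [u' v]_0^1 = u'(1)·v(1) − u'(0)·0 = v(1).
Weak formulation: find u (satisfying any essential BC) such that ∫_0^1 u'(x) v'(x) dx = ∫_0^1 f v dx + v(1) for all v ∈ V (Dirichlet at 0 absorbed into V; Neumann datum at x = 1 contributes the boundary term).
Substituting f(x) = -3*x^2 + x + 3, the right-hand side is ∫_0^1 (-3*x^2 + x + 3) v dx + v(1).


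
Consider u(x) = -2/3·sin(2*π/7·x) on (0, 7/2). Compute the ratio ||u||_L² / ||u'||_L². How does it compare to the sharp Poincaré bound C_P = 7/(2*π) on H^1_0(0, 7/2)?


||u||_L² / ||u'||_L² = 7/(2*π) = C_P.

u(x) = -2/3·sin(2*π/7·x), so u'(x) = -4*π*cos(2*π*x/7)/21.
Writing u(x) = A·sin(kπx/L) with A = -2/3 and k = 1, use ∫_0^L sin²(kπx/L) dx = L/2 and ∫_0^L cos²(kπx/L) dx = L/2.
u² = 4/9·sin²(2*π/7·x) and (u')² = 16*π^2/441·cos²(2*π/7·x), and each of sin², cos² integrates to L/2 = 7/4 over (0, 7/2).
∫_0^7/2 u² dx = 7/9, so ||u||_L² = sqrt(7)/3.
∫_0^7/2 (u')² dx = 4*π^2/63, so ||u'||_L² = 2*sqrt(7)*π/21.
Ratio ||u||_L² / ||u'||_L² = 7/(2*π).
Sharp Poincaré constant on H^1_0(0, 7/2) is C_P = L/π = 7/(2*π), achieved by sin(2*π/7·x).
This is the k = 1 eigenfunction (up to amplitude), so the ratio equals the sharp Poincaré constant exactly.


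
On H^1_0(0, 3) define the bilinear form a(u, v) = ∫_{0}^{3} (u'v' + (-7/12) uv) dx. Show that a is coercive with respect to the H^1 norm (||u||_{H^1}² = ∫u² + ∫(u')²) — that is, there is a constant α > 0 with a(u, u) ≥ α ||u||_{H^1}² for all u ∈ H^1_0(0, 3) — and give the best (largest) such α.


α = (-21/4 + π^2)/(9 + π^2)

Coercivity of a(·,·) on H^1_0(0, 3) means a(u, u) ≥ α ||u||_{H^1}² for every u ∈ H^1_0.
The interval has length L = 3, and Poincaré/coercivity depend only on L. Here a(u, u) = ∫(u')² + (-7/12)·∫u².
Here c = -7/12 < 0 with |c| < (π/L)² = π^2/9, so coercivity still holds. The condition a(u,u) ≥ α||u||_{H^1}² reads (1−α)∫(u')² ≥ (α−c)∫u². Any admissible α is ≤ 1 (rapidly oscillating u have ∫u²/∫(u')² → 0), and α = 1 would force 0 ≥ (1−c)∫u², impossible since c < 1; so 1−α > 0. By the sharp Poincaré inequality on H^1_0 of an interval of length L, ∫(u')² ≥ (π/L)²∫u² with equality for the first sine mode sin(π(x−x₀)/L) (x₀ the left endpoint), so the inequality holds for all u iff (1−α)(π/L)² ≥ α − c, i.e. α ≤ ((π/L)² + c)/((π/L)² + 1) = (1 + c(L/π)²)/(1 + (L/π)²). (Direct route, valid since c ≤ 0: Poincaré gives c∫u² ≥ c(L/π)²∫(u')², so a(u,u) ≥ (1 + c(L/π)²)∫(u')², while ||u||_{H^1}² ≤ (1 + (L/π)²)∫(u')²; dividing yields the same α.) With (π/L)² = π^2/9 and c = -7/12, the largest admissible constant is α = ((π/L)² + c)/((π/L)² + 1).
Simplifying, α = (-21/4 + π^2)/(9 + π^2).


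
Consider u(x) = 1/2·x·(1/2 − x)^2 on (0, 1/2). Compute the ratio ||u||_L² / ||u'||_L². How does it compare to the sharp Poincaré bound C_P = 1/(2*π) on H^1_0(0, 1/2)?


||u||_L² / ||u'||_L² = sqrt(14)/28 < C_P = 1/(2*π).

u(x) = 1/2·x·(1/2 − x)^2, so u'(x) = (2*x - 1)*(6*x - 1)/8.
u(x) = 1/2·x·(1/2 − x)^2 vanishes at x = 0 and x = 1/2, so u ∈ H^1_0(0, 1/2). Differentiate via the product rule and integrate the resulting polynomials term by term.
  ∫_0^1/2 u² dx = ∫_0^1/2 (x^6/4 - x^5/2 + 3*x^4/8 - x^3/8 + x^2/64) dx. Term by term:
    ∫_0^1/2 x^6/4 dx = 1/3584;  ∫_0^1/2 -x^5/2 dx = -1/768;  ∫_0^1/2 3*x^4/8 dx = 3/1280;
    ∫_0^1/2 -x^3/8 dx = -1/512;  ∫_0^1/2 x^2/64 dx = 1/1536.
  Sum: 1/3584 − 1/768 + 3/1280 − 1/512 + 1/1536 = 1/53760.
  ∫_0^1/2 (u')² dx = ∫_0^1/2 (9*x^4/4 - 3*x^3 + 11*x^2/8 - x/4 + 1/64) dx. Term by term:
    ∫_0^1/2 9*x^4/4 dx = 9/640;  ∫_0^1/2 -3*x^3 dx = -3/64;  ∫_0^1/2 11*x^2/8 dx = 11/192;
    ∫_0^1/2 -x/4 dx = -1/32;  ∫_0^1/2 1/64 dx = 1/128.
  Sum: 9/640 − 3/64 + 11/192 − 1/32 + 1/128 = 1/960.
∫_0^1/2 u² dx = 1/53760, so ||u||_L² = sqrt(210)/3360.
∫_0^1/2 (u')² dx = 1/960, so ||u'||_L² = sqrt(15)/120.
Ratio ||u||_L² / ||u'||_L² = sqrt(14)/28.
Sharp Poincaré constant on H^1_0(0, 1/2) is C_P = L/π = 1/(2*π), achieved by sin(2*π·x).
A polynomial bump cannot attain the sharp Poincaré constant (only the first sine eigenfunction does), so the ratio is strictly less than C_P, consistent with ||u||_L² ≤ C_P ||u'||_L².


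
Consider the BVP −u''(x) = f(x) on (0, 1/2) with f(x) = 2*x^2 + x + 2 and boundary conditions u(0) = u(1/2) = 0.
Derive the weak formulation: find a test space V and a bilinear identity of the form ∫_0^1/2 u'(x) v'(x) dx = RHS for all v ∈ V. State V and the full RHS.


V = H^1_0(0, 1/2) (so v(0) = v(1/2) = 0); weak form: ∫_0^1/2 u'v' dx = ∫_0^1/2 (2*x^2 + x + 2) v dx for all v ∈ V.

Multiply both sides by a test function v and integrate from 0 to 1/2:
  ∫_0^1/2 −u''(x) v(x) dx = ∫_0^1/2 f(x) v(x) dx.
Integrate the LHS by parts once:
  ∫_0^1/2 −u'' v dx = −[u'(x) v(x)]_0^1/2 + ∫_0^1/2 u'(x) v'(x) dx.
Thus ∫_0^1/2 u'(x) v'(x) dx = ∫_0^1/2 f(x) v(x) dx + [u'(x) v(x)]_0^1/2.
Choose V so that boundary terms are either known or forced to vanish.
u is Dirichlet: u(0) = u(1/2) = 0. Let V = H^1_0(0, 1/2); then v(0) = v(1/2) = 0, and [u' v]_0^1/2 = 0.
Weak formulation: find u (satisfying any essential BC) such that ∫_0^1/2 u'(x) v'(x) dx = ∫_0^1/2 f v dx for all v ∈ V.
Substituting f(x) = 2*x^2 + x + 2, the right-hand side is ∫_0^1/2 (2*x^2 + x + 2) v dx.


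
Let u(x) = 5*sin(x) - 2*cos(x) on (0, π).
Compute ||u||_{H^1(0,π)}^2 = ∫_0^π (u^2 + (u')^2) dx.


||u||_{H^1(0,π)}^2 = 29*π

u'(x) = 2*sin(x) + 5*cos(x).
Expand u² and (u')² and integrate term by term on (0, π), using: for integers n ≥ 1, ∫_0^π sin²(nx) dx = ∫_0^π cos²(nx) dx = π/2; for n ≠ n', ∫_0^π sin(nx)sin(n'x) dx = ∫_0^π cos(nx)cos(n'x) dx = 0; and by product-to-sum, ∫_0^π sin(nx)cos(n'x) dx = ½∫_0^π [sin((n+n')x) + sin((n−n')x)] dx, which is 0 when n+n' is even and 2n/(n²−n'²) when n+n' is odd (it need not vanish on (0, π)).
  u² squared terms: (-2)²·∫cos(x)² dx = 4·π/2 = 2*π;  (5)²·∫sin(x)² dx = 25·π/2 = 25*π/2.
  u² cross terms: 2·(-2)·(5)·∫cos(x)·sin(x) dx = -20·(0) = 0.
  So ∫_0^π u² dx = 2*π + 25*π/2 + 0 = 29*π/2.
  (u')² squared terms: (2)²·∫sin(x)² dx = 4·π/2 = 2*π;  (5)²·∫cos(x)² dx = 25·π/2 = 25*π/2.
  (u')² cross terms: 2·(2)·(5)·∫sin(x)·cos(x) dx = 20·(0) = 0.
  So ∫_0^π (u')² dx = 2*π + 25*π/2 + 0 = 29*π/2.
||u||_{H^1}^2 = (29*π/2) + (29*π/2) = 29*π.


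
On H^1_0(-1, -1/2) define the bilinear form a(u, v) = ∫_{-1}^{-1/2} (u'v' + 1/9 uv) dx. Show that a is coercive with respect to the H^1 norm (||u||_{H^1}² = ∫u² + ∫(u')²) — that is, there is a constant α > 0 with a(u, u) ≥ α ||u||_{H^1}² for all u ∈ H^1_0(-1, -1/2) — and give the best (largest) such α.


α = (1 + 36*π^2)/(9*(1 + 4*π^2))

Coercivity of a(·,·) on H^1_0(-1, -1/2) means a(u, u) ≥ α ||u||_{H^1}² for every u ∈ H^1_0.
The interval has length L = 1/2, and Poincaré/coercivity depend only on L. Here a(u, u) = ∫(u')² + (1/9)·∫u².
Here 0 < c = 1/9 < 1. The condition a(u,u) ≥ α||u||_{H^1}² reads (1−α)∫(u')² ≥ (α−c)∫u². Any admissible α is ≤ 1 (rapidly oscillating u have ∫u²/∫(u')² → 0), and α = 1 would force 0 ≥ (1−c)∫u², impossible since c < 1; so 1−α > 0. By the sharp Poincaré inequality on H^1_0 of an interval of length L, ∫(u')² ≥ (π/L)²∫u² with equality for the first sine mode sin(π(x−x₀)/L) (x₀ the left endpoint), so the inequality holds for all u iff (1−α)(π/L)² ≥ α − c, i.e. α ≤ ((π/L)² + c)/((π/L)² + 1) = (1 + c(L/π)²)/(1 + (L/π)²). With (π/L)² = 4*π^2 and c = 1/9, the largest admissible constant is α = ((π/L)² + c)/((π/L)² + 1).
Simplifying, α = (1 + 36*π^2)/(9*(1 + 4*π^2)).


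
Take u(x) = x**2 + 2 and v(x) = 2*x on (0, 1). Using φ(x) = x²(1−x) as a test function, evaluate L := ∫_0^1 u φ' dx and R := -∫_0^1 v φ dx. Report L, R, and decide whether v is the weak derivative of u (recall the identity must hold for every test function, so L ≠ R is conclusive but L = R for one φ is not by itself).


LHS = -1/10, RHS = -1/10. Yes, v = u' weakly.

u(x) = x**2 + 2, classical derivative u'(x) = 2*x.
φ(x) = x²(1−x), so φ'(x) = x*(2 - 3*x).
Note φ(0) = φ(1) = 0, so the boundary term u·φ vanishes.
LHS = ∫_0^1 u(x) φ'(x) dx = ∫_0^1 (-3*x^4 + 2*x^3 - 6*x^2 + 4*x) dx. Term by term:
  ∫_0^1 -3*x^4 dx = -3/5;  ∫_0^1 2*x^3 dx = 1/2;  ∫_0^1 -6*x^2 dx = -2;
  ∫_0^1 4*x dx = 2.
Sum: -3/5 + 1/2 − 2 + 2 = -1/10.
So LHS = -1/10.
∫_0^1 v(x) φ(x) dx = ∫_0^1 (-2*x^4 + 2*x^3) dx. Term by term:
  ∫_0^1 -2*x^4 dx = -2/5;  ∫_0^1 2*x^3 dx = 1/2.
Sum: -2/5 + 1/2 = 1/10.
So RHS = -∫_0^1 v(x) φ(x) dx = -1/10.
LHS = RHS, so the identity holds for this test φ.
Moreover u is smooth here and v(x) = u'(x) = 2*x pointwise, so the identity holds for every test function. Hence v is the weak derivative of u.
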